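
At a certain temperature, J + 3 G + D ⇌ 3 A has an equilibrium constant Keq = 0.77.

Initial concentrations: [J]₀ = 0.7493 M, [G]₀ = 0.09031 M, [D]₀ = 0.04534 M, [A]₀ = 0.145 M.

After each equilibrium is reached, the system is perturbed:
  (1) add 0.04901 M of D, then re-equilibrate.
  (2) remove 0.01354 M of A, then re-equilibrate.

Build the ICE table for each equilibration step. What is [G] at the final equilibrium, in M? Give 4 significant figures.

Q₀ = 121.8 vs Keq = 0.77 ⇒ Q>K, reverse
Step 1:
                   J          G          D          A
  I           0.7493    0.09031    0.04534      0.145
  C          0.02789    0.08366    0.02789   -0.08366
  E           0.7772      0.174    0.07323    0.06134
  solve Keq expr → x = -0.02789; check Q = 0.77
Then add 0.04901 M of D.
Step 2:
                   J          G          D          A
  I           0.7772      0.174     0.1222    0.06134
  C        -0.002553  -0.007658  -0.002553   0.007658
  E           0.7746     0.1663     0.1197    0.06899
  solve Keq expr → x = 0.002553; check Q = 0.77
Then remove 0.01354 M of A.
Step 3:
                   J          G          D          A
  I           0.7746     0.1663     0.1197    0.05545
  C        -0.003039  -0.009117  -0.003039   0.009117
  E           0.7716     0.1572     0.1166    0.06457
  solve Keq expr → x = 0.003039; check Q = 0.77

[G]_eq = 0.1572 M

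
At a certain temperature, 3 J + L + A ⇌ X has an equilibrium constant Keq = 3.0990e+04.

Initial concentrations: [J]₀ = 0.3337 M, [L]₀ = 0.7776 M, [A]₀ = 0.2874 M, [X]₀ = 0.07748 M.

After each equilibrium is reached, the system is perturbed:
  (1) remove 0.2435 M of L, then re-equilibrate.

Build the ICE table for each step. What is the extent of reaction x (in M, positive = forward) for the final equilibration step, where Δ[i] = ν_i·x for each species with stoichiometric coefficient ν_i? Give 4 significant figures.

Q₀ = 9.33 vs Keq = 3.0990e+04 ⇒ Q<K, forward
Step 1:
                   J          L          A          X
  Initial     0.3337     0.7776     0.2874    0.07748
  Change     -0.2982    -0.0994    -0.0994     0.0994
  Equil      0.03551     0.6782      0.188     0.1769
  solve Keq expr → x = 0.0994; check Q = 3.0990e+04
Then remove 0.2435 M of L.
Step 2:
                   J          L          A          X
  Initial    0.03551     0.4347      0.188     0.1769
  Change    0.005351   0.001784   0.001784  -0.001784
  Equil      0.04086     0.4365     0.1898     0.1751
  solve Keq expr → x = -0.001784; check Q = 3.0990e+04

x = -0.001784 M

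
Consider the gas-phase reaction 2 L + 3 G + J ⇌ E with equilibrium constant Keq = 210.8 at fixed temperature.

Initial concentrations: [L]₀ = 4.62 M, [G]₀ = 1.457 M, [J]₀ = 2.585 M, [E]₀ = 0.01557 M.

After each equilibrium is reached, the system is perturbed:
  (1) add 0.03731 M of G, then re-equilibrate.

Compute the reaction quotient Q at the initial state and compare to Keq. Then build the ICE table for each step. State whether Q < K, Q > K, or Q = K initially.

Q₀ = 9.1236e-05 vs Keq = 210.8 ⇒ Q<K, forward
Step 1:
                   L          G          J          E
  Initial       4.62      1.457      2.585    0.01557
  Change     -0.9425     -1.414    -0.4713     0.4713
  Equil        3.677    0.04323      2.114     0.4868
  solve Keq expr → x = 0.4713; check Q = 210.8
Then add 0.03731 M of G.
Step 2:
                   L          G          J          E
  Initial      3.677    0.08054      2.114     0.4868
  Change    -0.02445   -0.03667   -0.01222    0.01222
  Equil        3.653    0.04387      2.102     0.4991
  solve Keq expr → x = 0.01222; check Q = 210.8

Q₀ = 9.1236e-05; Q < K (proceeds forward)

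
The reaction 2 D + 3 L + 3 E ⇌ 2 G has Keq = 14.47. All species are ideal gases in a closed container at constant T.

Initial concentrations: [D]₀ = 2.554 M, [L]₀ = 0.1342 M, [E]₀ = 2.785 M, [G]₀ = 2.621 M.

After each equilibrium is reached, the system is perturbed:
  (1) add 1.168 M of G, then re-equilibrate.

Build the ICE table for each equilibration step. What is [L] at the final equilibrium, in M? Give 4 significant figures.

Q₀ = 20.17 vs Keq = 14.47 ⇒ Q>K, reverse
Step 1:
                  D         L         E         G
  I           2.554    0.1342     2.785     2.621
  C        0.009485   0.01423   0.01423 -0.009485
  E           2.563    0.1484     2.799     2.612
  solve Keq expr → x = -0.004742; check Q = 14.47
Then add 1.168 M of G.
Step 2:
                  D         L         E         G
  I           2.563    0.1484     2.799      3.78
  C         0.02467     0.037     0.037  -0.02467
  E           2.588    0.1854     2.836     3.755
  solve Keq expr → x = -0.01233; check Q = 14.47

[L]_eq = 0.1854 M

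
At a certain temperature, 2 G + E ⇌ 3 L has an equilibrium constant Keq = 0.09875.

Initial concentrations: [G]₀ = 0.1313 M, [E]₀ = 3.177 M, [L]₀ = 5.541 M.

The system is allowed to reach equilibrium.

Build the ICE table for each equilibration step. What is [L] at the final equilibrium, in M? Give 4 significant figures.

[L]_eq = 1.522 M

Q₀ = 3106 vs Keq = 0.09875 ⇒ Q>K, reverse
Step 1:
                   G          E          L
  init        0.1313      3.177      5.541
  Δ             2.68       1.34     -4.019
  eq           2.811      4.517      1.522
  solve Keq expr → x = -1.34; check Q = 0.09875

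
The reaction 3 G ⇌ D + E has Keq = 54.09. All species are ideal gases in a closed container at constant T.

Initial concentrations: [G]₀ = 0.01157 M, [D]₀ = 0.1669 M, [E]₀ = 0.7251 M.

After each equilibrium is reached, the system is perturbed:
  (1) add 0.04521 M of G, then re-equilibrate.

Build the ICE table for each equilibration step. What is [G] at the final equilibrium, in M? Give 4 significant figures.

[G]_eq = 0.1234 M

Q₀ = 7.8137e+04 vs Keq = 54.09 ⇒ Q>K, reverse
Step 1:
                    G           D           E
  I           0.01157      0.1669      0.7251
  C            0.1071    -0.03571    -0.03571
  E            0.1187      0.1312      0.6894
  solve Keq expr → x = -0.03571; check Q = 54.09
Then add 0.04521 M of G.
Step 2:
                    G           D           E
  I            0.1639      0.1312      0.6894
  C          -0.04048     0.01349     0.01349
  E            0.1234      0.1447      0.7029
  solve Keq expr → x = 0.01349; check Q = 54.09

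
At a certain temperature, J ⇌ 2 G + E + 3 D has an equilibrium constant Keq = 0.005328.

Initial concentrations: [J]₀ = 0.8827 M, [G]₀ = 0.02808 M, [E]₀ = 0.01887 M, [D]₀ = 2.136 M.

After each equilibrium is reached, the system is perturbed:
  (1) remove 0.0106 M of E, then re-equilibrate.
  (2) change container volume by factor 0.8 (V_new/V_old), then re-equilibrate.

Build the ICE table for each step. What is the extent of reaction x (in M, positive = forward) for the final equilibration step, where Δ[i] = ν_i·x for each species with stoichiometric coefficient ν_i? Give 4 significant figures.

Q₀ = 1.6427e-04 vs Keq = 0.005328 ⇒ Q<K, forward
Step 1:
                  J         G         E         D
  Initial    0.8827   0.02808   0.01887     2.136
  Change   -0.03118   0.06236   0.03118   0.09354
  Equil      0.8515   0.09044   0.05005      2.23
  solve Keq expr → x = 0.03118; check Q = 0.005328
Then remove 0.0106 M of E.
Step 2:
                  J         G         E         D
  Initial    0.8515   0.09044   0.03945      2.23
  Change  -0.003294  0.006589  0.003294  0.009883
  Equil      0.8482   0.09703   0.04274     2.239
  solve Keq expr → x = 0.003294; check Q = 0.005328
Then change container volume by factor 0.8 (V_new/V_old).
Step 3:
                  J         G         E         D
  Initial      1.06    0.1213   0.05343     2.799
  Change    0.01705   -0.0341  -0.01705  -0.05114
  Equil       1.077   0.08719   0.03638     2.748
  solve Keq expr → x = -0.01705; check Q = 0.005328

x = -0.01705 M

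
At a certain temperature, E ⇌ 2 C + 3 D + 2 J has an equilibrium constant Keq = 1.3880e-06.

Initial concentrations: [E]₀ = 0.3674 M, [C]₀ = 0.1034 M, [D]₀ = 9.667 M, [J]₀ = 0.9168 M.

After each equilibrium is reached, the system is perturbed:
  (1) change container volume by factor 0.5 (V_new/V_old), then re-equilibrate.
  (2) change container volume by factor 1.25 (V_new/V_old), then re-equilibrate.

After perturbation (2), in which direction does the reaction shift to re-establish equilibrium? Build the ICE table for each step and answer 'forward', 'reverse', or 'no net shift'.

Q₀ = 22.1 vs Keq = 1.3880e-06 ⇒ Q>K, reverse
Step 1:
                   E          C          D          J
  I           0.3674     0.1034      9.667     0.9168
  C          0.05168    -0.1034    -0.1551    -0.1034
  E           0.4191 3.1961e-05      9.512     0.8134
  solve Keq expr → x = -0.05168; check Q = 1.3880e-06
Then change container volume by factor 0.5 (V_new/V_old).
Step 2:
                   E          C          D          J
  I           0.8382 6.3922e-05      19.02      1.627
  C       2.7966e-05 -5.5931e-05 -8.3897e-05 -5.5931e-05
  E           0.8382 7.9907e-06      19.02      1.627
  solve Keq expr → x = -2.7966e-05; check Q = 1.3880e-06
Then change container volume by factor 1.25 (V_new/V_old).
Step 3:
                   E          C          D          J
  I           0.6706 6.3926e-06      15.22      1.301
  C       -3.0464e-06 6.0928e-06 9.1392e-06 6.0928e-06
  E           0.6706 1.2485e-05      15.22      1.301
  solve Keq expr → x = 3.0464e-06; check Q = 1.3880e-06

Direction: forward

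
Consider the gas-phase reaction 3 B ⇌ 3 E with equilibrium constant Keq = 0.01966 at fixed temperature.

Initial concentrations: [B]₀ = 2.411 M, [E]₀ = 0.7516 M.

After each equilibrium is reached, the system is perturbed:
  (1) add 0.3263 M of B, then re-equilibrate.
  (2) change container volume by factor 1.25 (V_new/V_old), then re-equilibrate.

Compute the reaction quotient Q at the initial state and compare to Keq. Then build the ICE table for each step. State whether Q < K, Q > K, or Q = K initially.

Q₀ = 0.03029 vs Keq = 0.01966 ⇒ Q>K, reverse
Step 1:
                   B          E
  init         2.411     0.7516
  Δ          0.07944   -0.07944
  eq            2.49     0.6722
  solve Keq expr → x = -0.02648; check Q = 0.01966
Then add 0.3263 M of B.
Step 2:
                   B          E
  init         2.817     0.6722
  Δ         -0.06935    0.06935
  eq           2.747     0.7415
  solve Keq expr → x = 0.02312; check Q = 0.01966
Then change container volume by factor 1.25 (V_new/V_old).
Step 3:
                   B          E
  init         2.198     0.5932
  Δ                0          0
  eq           2.198     0.5932
  solve Keq expr → x = 0; check Q = 0.01966

Q₀ = 0.03029; Q > K (proceeds reverse)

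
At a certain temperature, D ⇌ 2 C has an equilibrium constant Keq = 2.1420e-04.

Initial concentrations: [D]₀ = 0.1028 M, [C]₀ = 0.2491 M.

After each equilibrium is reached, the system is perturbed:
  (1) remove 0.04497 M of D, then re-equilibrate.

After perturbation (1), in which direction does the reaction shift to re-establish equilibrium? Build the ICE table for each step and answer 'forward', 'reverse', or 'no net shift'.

Direction: reverse

Q₀ = 0.6036 vs Keq = 2.1420e-04 ⇒ Q>K, reverse
Step 1:
                   D          C
  init        0.1028     0.2491
  Δ           0.1211    -0.2422
  eq          0.2239   0.006925
  solve Keq expr → x = -0.1211; check Q = 2.1420e-04
Then remove 0.04497 M of D.
Step 2:
                   D          C
  init        0.1789   0.006925
  Δ       3.6407e-04 -7.2813e-04
  eq          0.1793   0.006197
  solve Keq expr → x = -3.6407e-04; check Q = 2.1420e-04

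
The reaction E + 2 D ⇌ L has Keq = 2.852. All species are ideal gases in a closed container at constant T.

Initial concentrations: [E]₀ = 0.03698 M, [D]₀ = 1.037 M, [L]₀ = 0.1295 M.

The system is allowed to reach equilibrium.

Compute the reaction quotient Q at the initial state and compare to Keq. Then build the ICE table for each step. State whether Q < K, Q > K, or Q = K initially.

Q₀ = 3.256; Q > K (proceeds reverse)

Q₀ = 3.256 vs Keq = 2.852 ⇒ Q>K, reverse
Step 1:
                  E         D         L
  Initial   0.03698     1.037    0.1295
  Change   0.003537  0.007073 -0.003537
  Equil     0.04052     1.044     0.126
  solve Keq expr → x = -0.003537; check Q = 2.852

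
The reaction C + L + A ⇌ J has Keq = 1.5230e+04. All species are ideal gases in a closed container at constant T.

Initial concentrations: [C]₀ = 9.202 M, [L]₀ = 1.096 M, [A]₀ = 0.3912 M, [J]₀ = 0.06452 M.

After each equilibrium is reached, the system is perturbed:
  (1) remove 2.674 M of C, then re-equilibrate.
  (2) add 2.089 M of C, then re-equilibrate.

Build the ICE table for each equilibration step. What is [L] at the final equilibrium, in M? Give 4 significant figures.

Q₀ = 0.01635 vs Keq = 1.5230e+04 ⇒ Q<K, forward
Step 1:
                  C         L         A         J
  I           9.202     1.096    0.3912   0.06452
  C         -0.3912   -0.3912   -0.3912    0.3912
  E           8.811    0.7048 4.8185e-06    0.4557
  solve Keq expr → x = 0.3912; check Q = 1.5230e+04
Then remove 2.674 M of C.
Step 2:
                  C         L         A         J
  I           6.137    0.7048 4.8185e-06    0.4557
  C       2.0995e-06 2.0995e-06 2.0995e-06 -2.0995e-06
  E           6.137    0.7048 6.9180e-06    0.4557
  solve Keq expr → x = -2.0995e-06; check Q = 1.5230e+04
Then add 2.089 M of C.
Step 3:
                  C         L         A         J
  I           8.226    0.7048 6.9180e-06    0.4557
  C       -1.7568e-06 -1.7568e-06 -1.7568e-06 1.7568e-06
  E           8.226    0.7048 5.1611e-06    0.4557
  solve Keq expr → x = 1.7568e-06; check Q = 1.5230e+04

[L]_eq = 0.7048 M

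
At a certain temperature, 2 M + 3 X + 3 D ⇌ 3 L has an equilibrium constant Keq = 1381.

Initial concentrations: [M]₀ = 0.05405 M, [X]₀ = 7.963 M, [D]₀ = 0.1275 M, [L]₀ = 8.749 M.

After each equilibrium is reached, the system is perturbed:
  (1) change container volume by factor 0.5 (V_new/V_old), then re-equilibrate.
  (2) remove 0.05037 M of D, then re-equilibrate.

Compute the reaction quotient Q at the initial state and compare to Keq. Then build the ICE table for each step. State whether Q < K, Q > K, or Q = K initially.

Q₀ = 2.1904e+05 vs Keq = 1381 ⇒ Q>K, reverse
Step 1:
                  M         X         D         L
  init      0.05405     7.963    0.1275     8.749
  Δ          0.1184    0.1776    0.1776   -0.1776
  eq         0.1725     8.141    0.3051     8.571
  solve Keq expr → x = -0.05921; check Q = 1381
Then change container volume by factor 0.5 (V_new/V_old).
Step 2:
                  M         X         D         L
  init        0.345     16.28    0.6103     17.14
  Δ         -0.1854    -0.278    -0.278     0.278
  eq         0.1596        16    0.3322     17.42
  solve Keq expr → x = 0.09268; check Q = 1381
Then remove 0.05037 M of D.
Step 3:
                  M         X         D         L
  init       0.1596        16    0.2819     17.42
  Δ         0.01782   0.02674   0.02674  -0.02674
  eq         0.1774     16.03    0.3086     17.39
  solve Keq expr → x = -0.008912; check Q = 1381

Q₀ = 2.1904e+05; Q > K (proceeds reverse)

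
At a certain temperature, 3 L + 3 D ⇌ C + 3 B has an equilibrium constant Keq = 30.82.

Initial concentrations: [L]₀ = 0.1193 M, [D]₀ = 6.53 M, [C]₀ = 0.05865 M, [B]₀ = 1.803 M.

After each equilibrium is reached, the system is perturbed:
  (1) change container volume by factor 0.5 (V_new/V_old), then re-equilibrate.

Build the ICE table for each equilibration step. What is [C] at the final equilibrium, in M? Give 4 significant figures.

[C]_eq = 0.1792 M

Q₀ = 0.7271 vs Keq = 30.82 ⇒ Q<K, forward
Step 1:
                    L           D           C           B
  I            0.1193        6.53     0.05865       1.803
  C          -0.07844    -0.07844     0.02615     0.07844
  E           0.04086       6.452      0.0848       1.881
  solve Keq expr → x = 0.02615; check Q = 30.82
Then change container volume by factor 0.5 (V_new/V_old).
Step 2:
                    L           D           C           B
  I           0.08173        12.9      0.1696       3.763
  C          -0.02877    -0.02877     0.00959     0.02877
  E           0.05296       12.87      0.1792       3.792
  solve Keq expr → x = 0.00959; check Q = 30.82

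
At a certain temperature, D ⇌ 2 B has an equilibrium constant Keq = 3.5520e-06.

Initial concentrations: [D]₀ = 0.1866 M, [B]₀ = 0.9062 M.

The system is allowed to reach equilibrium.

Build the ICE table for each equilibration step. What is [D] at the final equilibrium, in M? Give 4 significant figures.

[D]_eq = 0.6389 M

Q₀ = 4.401 vs Keq = 3.5520e-06 ⇒ Q>K, reverse
Step 1:
                   D          B
  Initial     0.1866     0.9062
  Change      0.4523    -0.9047
  Equil       0.6389   0.001506
  solve Keq expr → x = -0.4523; check Q = 3.5520e-06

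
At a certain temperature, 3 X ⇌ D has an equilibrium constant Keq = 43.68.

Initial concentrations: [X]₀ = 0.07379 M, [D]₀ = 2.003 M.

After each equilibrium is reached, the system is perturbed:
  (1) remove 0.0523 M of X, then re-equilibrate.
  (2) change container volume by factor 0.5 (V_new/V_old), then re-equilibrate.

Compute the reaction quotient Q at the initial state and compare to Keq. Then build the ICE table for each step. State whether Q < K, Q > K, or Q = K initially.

Q₀ = 4985 vs Keq = 43.68 ⇒ Q>K, reverse
Step 1:
                  X         D
  Initial   0.07379     2.003
  Change     0.2785  -0.09284
  Equil      0.3523      1.91
  solve Keq expr → x = -0.09284; check Q = 43.68
Then remove 0.0523 M of X.
Step 2:
                  X         D
  Initial       0.3      1.91
  Change    0.05125  -0.01708
  Equil      0.3513     1.893
  solve Keq expr → x = -0.01708; check Q = 43.68
Then change container volume by factor 0.5 (V_new/V_old).
Step 3:
                  X         D
  Initial    0.7025     3.786
  Change    -0.2567   0.08555
  Equil      0.4459     3.872
  solve Keq expr → x = 0.08555; check Q = 43.68

Q₀ = 4985; Q > K (proceeds reverse)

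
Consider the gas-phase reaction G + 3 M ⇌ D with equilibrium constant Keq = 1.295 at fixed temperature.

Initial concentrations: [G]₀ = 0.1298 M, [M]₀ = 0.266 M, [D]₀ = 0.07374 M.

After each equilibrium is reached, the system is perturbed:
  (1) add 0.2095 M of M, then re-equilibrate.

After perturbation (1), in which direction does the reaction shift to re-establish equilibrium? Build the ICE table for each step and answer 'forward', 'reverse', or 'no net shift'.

Q₀ = 30.18 vs Keq = 1.295 ⇒ Q>K, reverse
Step 1:
                    G           M           D
  init         0.1298       0.266     0.07374
  Δ           0.05472      0.1642    -0.05472
  eq           0.1845      0.4302     0.01902
  solve Keq expr → x = -0.05472; check Q = 1.295
Then add 0.2095 M of M.
Step 2:
                    G           M           D
  init         0.1845      0.6397     0.01902
  Δ          -0.02131    -0.06394     0.02131
  eq           0.1632      0.5757     0.04033
  solve Keq expr → x = 0.02131; check Q = 1.295

Direction: forward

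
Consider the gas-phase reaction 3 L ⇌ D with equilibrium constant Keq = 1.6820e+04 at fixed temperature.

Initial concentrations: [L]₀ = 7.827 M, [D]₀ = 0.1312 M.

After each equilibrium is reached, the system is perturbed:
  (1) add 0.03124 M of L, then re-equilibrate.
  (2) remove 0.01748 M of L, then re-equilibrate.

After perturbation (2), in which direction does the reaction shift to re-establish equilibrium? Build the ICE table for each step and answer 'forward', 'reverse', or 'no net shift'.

Direction: reverse

Q₀ = 2.7362e-04 vs Keq = 1.6820e+04 ⇒ Q<K, forward
Step 1:
                  L         D
  I           7.827    0.1312
  C          -7.773     2.591
  E         0.05449     2.722
  solve Keq expr → x = 2.591; check Q = 1.6820e+04
Then add 0.03124 M of L.
Step 2:
                  L         D
  I         0.08573     2.722
  C        -0.03117   0.01039
  E         0.05456     2.732
  solve Keq expr → x = 0.01039; check Q = 1.6820e+04
Then remove 0.01748 M of L.
Step 3:
                  L         D
  I         0.03708     2.732
  C         0.01744 -0.005814
  E         0.05453     2.727
  solve Keq expr → x = -0.005814; check Q = 1.6820e+04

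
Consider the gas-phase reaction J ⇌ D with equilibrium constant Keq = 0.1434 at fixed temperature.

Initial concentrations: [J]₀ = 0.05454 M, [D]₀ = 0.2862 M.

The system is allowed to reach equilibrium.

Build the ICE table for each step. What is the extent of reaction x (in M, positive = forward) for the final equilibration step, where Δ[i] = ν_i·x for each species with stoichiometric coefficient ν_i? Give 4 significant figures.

Q₀ = 5.248 vs Keq = 0.1434 ⇒ Q>K, reverse
Step 1:
                  J         D
  init      0.05454    0.2862
  Δ          0.2435   -0.2435
  eq          0.298   0.04273
  solve Keq expr → x = -0.2435; check Q = 0.1434

x = -0.2435 M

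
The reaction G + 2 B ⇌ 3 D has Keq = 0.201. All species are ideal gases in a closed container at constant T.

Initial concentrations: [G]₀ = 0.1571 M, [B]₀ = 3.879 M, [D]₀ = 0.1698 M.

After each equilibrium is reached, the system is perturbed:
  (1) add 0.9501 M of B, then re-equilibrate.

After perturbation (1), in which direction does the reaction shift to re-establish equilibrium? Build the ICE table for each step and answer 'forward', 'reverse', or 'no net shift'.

Q₀ = 0.002071 vs Keq = 0.201 ⇒ Q<K, forward
Step 1:
                  G         B         D
  I          0.1571     3.879    0.1698
  C         -0.1104   -0.2207    0.3311
  E         0.04673     3.658    0.5009
  solve Keq expr → x = 0.1104; check Q = 0.201
Then add 0.9501 M of B.
Step 2:
                  G         B         D
  I         0.04673     4.608    0.5009
  C        -0.01083  -0.02167    0.0325
  E         0.03589     4.587    0.5334
  solve Keq expr → x = 0.01083; check Q = 0.201

Direction: forward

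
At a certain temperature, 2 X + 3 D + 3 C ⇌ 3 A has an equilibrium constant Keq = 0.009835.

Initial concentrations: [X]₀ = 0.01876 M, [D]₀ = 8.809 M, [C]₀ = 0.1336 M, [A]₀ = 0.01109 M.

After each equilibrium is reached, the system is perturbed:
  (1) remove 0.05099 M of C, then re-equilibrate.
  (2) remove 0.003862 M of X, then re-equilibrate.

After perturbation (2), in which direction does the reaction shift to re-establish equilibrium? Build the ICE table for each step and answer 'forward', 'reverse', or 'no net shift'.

Direction: reverse

Q₀ = 0.002378 vs Keq = 0.009835 ⇒ Q<K, forward
Step 1:
                  X         D         C         A
  init      0.01876     8.809    0.1336   0.01109
  Δ       -0.002879 -0.004318 -0.004318  0.004318
  eq        0.01588     8.805    0.1293   0.01541
  solve Keq expr → x = 0.001439; check Q = 0.009835
Then remove 0.05099 M of C.
Step 2:
                  X         D         C         A
  init      0.01588     8.805   0.07829   0.01541
  Δ        0.002918  0.004377  0.004377 -0.004377
  eq         0.0188     8.809   0.08267   0.01103
  solve Keq expr → x = -0.001459; check Q = 0.009835
Then remove 0.003862 M of X.
Step 3:
                  X         D         C         A
  init      0.01494     8.809   0.08267   0.01103
  Δ       7.4733e-04  0.001121  0.001121 -0.001121
  eq        0.01568      8.81   0.08379   0.00991
  solve Keq expr → x = -3.7367e-04; check Q = 0.009835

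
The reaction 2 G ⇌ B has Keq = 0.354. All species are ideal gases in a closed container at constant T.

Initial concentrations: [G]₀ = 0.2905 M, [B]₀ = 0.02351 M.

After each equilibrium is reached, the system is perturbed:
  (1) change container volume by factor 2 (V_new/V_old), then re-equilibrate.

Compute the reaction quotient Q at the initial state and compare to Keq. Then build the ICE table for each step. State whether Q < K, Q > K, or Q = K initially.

Q₀ = 0.2786 vs Keq = 0.354 ⇒ Q<K, forward
Step 1:
                    G           B
  Initial      0.2905     0.02351
  Change     -0.00906     0.00453
  Equil        0.2814     0.02804
  solve Keq expr → x = 0.00453; check Q = 0.354
Then change container volume by factor 2 (V_new/V_old).
Step 2:
                    G           B
  Initial      0.1407     0.01402
  Change      0.01161   -0.005805
  Equil        0.1523    0.008214
  solve Keq expr → x = -0.005805; check Q = 0.354

Q₀ = 0.2786; Q < K (proceeds forward)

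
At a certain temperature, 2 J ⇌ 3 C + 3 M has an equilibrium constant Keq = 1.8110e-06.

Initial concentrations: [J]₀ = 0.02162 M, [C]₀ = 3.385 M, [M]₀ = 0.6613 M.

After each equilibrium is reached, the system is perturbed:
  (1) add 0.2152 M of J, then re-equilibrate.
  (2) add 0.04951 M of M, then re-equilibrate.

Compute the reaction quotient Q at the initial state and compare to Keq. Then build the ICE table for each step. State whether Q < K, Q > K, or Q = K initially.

Q₀ = 2.3997e+04; Q > K (proceeds reverse)

Q₀ = 2.3997e+04 vs Keq = 1.8110e-06 ⇒ Q>K, reverse
Step 1:
                   J          C          M
  init       0.02162      3.385     0.6613
  Δ           0.4391    -0.6586    -0.6586
  eq          0.4607      2.726   0.002667
  solve Keq expr → x = -0.2195; check Q = 1.8110e-06
Then add 0.2152 M of J.
Step 2:
                   J          C          M
  init        0.6759      2.726   0.002667
  Δ       -5.1581e-04 7.7372e-04 7.7372e-04
  eq          0.6754      2.727   0.003441
  solve Keq expr → x = 2.5791e-04; check Q = 1.8110e-06
Then add 0.04951 M of M.
Step 3:
                   J          C          M
  init        0.6754      2.727    0.05295
  Δ          0.03289   -0.04933   -0.04933
  eq          0.7083      2.678   0.003617
  solve Keq expr → x = -0.01644; check Q = 1.8110e-06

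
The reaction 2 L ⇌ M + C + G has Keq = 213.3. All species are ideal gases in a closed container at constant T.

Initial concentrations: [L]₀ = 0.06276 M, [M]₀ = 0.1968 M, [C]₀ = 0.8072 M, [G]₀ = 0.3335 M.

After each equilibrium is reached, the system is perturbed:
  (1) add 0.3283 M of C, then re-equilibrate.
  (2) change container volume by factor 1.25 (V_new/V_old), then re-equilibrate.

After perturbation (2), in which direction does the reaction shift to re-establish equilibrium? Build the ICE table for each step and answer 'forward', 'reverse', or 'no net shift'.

Q₀ = 13.45 vs Keq = 213.3 ⇒ Q<K, forward
Step 1:
                    L           M           C           G
  init        0.06276      0.1968      0.8072      0.3335
  Δ          -0.04532     0.02266     0.02266     0.02266
  eq          0.01744      0.2195      0.8299      0.3562
  solve Keq expr → x = 0.02266; check Q = 213.3
Then add 0.3283 M of C.
Step 2:
                    L           M           C           G
  init        0.01744      0.2195       1.158      0.3562
  Δ          0.003034   -0.001517   -0.001517   -0.001517
  eq          0.02047      0.2179       1.157      0.3546
  solve Keq expr → x = -0.001517; check Q = 213.3
Then change container volume by factor 1.25 (V_new/V_old).
Step 3:
                    L           M           C           G
  init        0.01638      0.1744      0.9253      0.2837
  Δ         -0.001666  8.3298e-04  8.3298e-04  8.3298e-04
  eq          0.01471      0.1752      0.9261      0.2845
  solve Keq expr → x = 8.3298e-04; check Q = 213.3

Direction: forward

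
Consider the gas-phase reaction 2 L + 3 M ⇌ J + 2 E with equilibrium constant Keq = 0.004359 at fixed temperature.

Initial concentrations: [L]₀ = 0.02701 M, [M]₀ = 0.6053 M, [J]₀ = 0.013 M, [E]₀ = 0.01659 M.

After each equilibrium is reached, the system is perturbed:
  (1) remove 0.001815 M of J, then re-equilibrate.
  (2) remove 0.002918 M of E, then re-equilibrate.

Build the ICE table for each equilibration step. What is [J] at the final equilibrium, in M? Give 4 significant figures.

Q₀ = 0.02211 vs Keq = 0.004359 ⇒ Q>K, reverse
Step 1:
                   L          M          J          E
  init       0.02701     0.6053      0.013    0.01659
  Δ          0.00606    0.00909   -0.00303   -0.00606
  eq         0.03307     0.6144    0.00997    0.01053
  solve Keq expr → x = -0.00303; check Q = 0.004359
Then remove 0.001815 M of J.
Step 2:
                   L          M          J          E
  init       0.03307     0.6144   0.008155    0.01053
  Δ       -6.4221e-04 -9.6331e-04 3.2110e-04 6.4221e-04
  eq         0.03243     0.6134   0.008476    0.01117
  solve Keq expr → x = 3.2110e-04; check Q = 0.004359
Then remove 0.002918 M of E.
Step 3:
                   L          M          J          E
  init       0.03243     0.6134   0.008476   0.008254
  Δ        -0.001746  -0.002619 8.7313e-04   0.001746
  eq         0.03068     0.6108   0.009349       0.01
  solve Keq expr → x = 8.7313e-04; check Q = 0.004359

[J]_eq = 0.009349 M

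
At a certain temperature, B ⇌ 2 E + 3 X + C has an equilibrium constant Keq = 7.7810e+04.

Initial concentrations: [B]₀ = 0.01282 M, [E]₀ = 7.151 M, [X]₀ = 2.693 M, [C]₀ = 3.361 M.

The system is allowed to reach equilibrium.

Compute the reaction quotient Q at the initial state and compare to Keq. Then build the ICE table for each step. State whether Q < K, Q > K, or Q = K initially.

Q₀ = 2.6183e+05 vs Keq = 7.7810e+04 ⇒ Q>K, reverse
Step 1:
                    B           E           X           C
  I           0.01282       7.151       2.693       3.361
  C           0.02583    -0.05167     -0.0775    -0.02583
  E           0.03865       7.099       2.616       3.335
  solve Keq expr → x = -0.02583; check Q = 7.7810e+04

Q₀ = 2.6183e+05; Q > K (proceeds reverse)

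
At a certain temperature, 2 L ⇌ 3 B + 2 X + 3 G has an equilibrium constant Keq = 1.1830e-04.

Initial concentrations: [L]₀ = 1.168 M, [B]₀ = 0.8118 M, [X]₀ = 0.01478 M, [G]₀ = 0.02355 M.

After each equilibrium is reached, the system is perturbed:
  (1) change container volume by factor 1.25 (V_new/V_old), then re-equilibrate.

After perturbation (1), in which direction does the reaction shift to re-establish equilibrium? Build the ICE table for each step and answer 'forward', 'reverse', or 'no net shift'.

Direction: forward

Q₀ = 1.1189e-09 vs Keq = 1.1830e-04 ⇒ Q<K, forward
Step 1:
                   L          B          X          G
  Initial      1.168     0.8118    0.01478    0.02355
  Change     -0.1168     0.1752     0.1168     0.1752
  Equil        1.051      0.987     0.1316     0.1988
  solve Keq expr → x = 0.0584; check Q = 1.1830e-04
Then change container volume by factor 1.25 (V_new/V_old).
Step 2:
                   L          B          X          G
  Initial      0.841     0.7896     0.1053      0.159
  Change     -0.0267    0.04005     0.0267    0.04005
  Equil       0.8143     0.8297      0.132     0.1991
  solve Keq expr → x = 0.01335; check Q = 1.1830e-04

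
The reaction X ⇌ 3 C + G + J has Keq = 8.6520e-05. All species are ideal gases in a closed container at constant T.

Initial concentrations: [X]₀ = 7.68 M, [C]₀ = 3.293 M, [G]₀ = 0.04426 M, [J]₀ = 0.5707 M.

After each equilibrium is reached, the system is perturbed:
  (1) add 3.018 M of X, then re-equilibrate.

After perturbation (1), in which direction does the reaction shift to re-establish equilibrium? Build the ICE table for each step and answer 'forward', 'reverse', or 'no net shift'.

Direction: forward

Q₀ = 0.1174 vs Keq = 8.6520e-05 ⇒ Q>K, reverse
Step 1:
                   X          C          G          J
  Initial       7.68      3.293    0.04426     0.5707
  Change     0.04422    -0.1327   -0.04422   -0.04422
  Equil        7.724       3.16 4.0215e-05     0.5265
  solve Keq expr → x = -0.04422; check Q = 8.6520e-05
Then add 3.018 M of X.
Step 2:
                   X          C          G          J
  Initial      10.74       3.16 4.0215e-05     0.5265
  Change  -1.5708e-05 4.7125e-05 1.5708e-05 1.5708e-05
  Equil        10.74       3.16 5.5923e-05     0.5265
  solve Keq expr → x = 1.5708e-05; check Q = 8.6520e-05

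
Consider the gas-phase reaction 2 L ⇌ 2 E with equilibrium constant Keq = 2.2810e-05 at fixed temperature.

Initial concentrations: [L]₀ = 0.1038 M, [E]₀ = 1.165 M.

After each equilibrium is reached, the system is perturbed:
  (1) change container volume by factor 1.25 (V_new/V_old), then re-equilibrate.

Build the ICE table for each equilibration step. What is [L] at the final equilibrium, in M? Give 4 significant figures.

Q₀ = 126 vs Keq = 2.2810e-05 ⇒ Q>K, reverse
Step 1:
                   L          E
  Initial     0.1038      1.165
  Change       1.159     -1.159
  Equil        1.263   0.006031
  solve Keq expr → x = -0.5795; check Q = 2.2810e-05
Then change container volume by factor 1.25 (V_new/V_old).
Step 2:
                   L          E
  Initial       1.01   0.004825
  Change           0          0
  Equil         1.01   0.004825
  solve Keq expr → x = 0; check Q = 2.2810e-05

[L]_eq = 1.01 M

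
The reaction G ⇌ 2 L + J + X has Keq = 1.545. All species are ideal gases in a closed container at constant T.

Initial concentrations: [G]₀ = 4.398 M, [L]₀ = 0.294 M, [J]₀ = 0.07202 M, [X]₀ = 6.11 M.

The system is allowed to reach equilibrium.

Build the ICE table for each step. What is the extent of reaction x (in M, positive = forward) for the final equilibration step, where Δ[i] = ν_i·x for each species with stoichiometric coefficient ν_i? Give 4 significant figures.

Q₀ = 0.008648 vs Keq = 1.545 ⇒ Q<K, forward
Step 1:
                  G         L         J         X
  I           4.398     0.294   0.07202      6.11
  C         -0.4905    0.9811    0.4905    0.4905
  E           3.907     1.275    0.5626     6.601
  solve Keq expr → x = 0.4905; check Q = 1.545

x = 0.4905 M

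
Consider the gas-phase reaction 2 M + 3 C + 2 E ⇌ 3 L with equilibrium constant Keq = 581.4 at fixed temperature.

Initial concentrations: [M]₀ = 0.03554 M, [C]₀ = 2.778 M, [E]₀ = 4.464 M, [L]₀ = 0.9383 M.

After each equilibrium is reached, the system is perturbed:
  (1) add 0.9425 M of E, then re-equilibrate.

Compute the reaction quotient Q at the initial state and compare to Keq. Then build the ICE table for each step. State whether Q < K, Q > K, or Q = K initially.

Q₀ = 1.531; Q < K (proceeds forward)

Q₀ = 1.531 vs Keq = 581.4 ⇒ Q<K, forward
Step 1:
                  M         C         E         L
  init      0.03554     2.778     4.464    0.9383
  Δ         -0.0335  -0.05025   -0.0335   0.05025
  eq       0.002042     2.728     4.431    0.9885
  solve Keq expr → x = 0.01675; check Q = 581.4
Then add 0.9425 M of E.
Step 2:
                  M         C         E         L
  init     0.002042     2.728     5.373    0.9885
  Δ       -3.5626e-04 -5.3439e-04 -3.5626e-04 5.3439e-04
  eq       0.001686     2.727     5.373    0.9891
  solve Keq expr → x = 1.7813e-04; check Q = 581.4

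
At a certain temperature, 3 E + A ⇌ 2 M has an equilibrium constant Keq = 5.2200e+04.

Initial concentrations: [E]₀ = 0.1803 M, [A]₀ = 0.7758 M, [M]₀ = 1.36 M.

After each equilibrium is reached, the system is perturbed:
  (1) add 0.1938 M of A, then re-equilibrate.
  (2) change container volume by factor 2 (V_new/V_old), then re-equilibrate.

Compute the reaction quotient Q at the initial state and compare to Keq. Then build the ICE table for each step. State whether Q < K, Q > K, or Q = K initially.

Q₀ = 406.8 vs Keq = 5.2200e+04 ⇒ Q<K, forward
Step 1:
                    E           A           M
  init         0.1803      0.7758        1.36
  Δ           -0.1421    -0.04737     0.09475
  eq          0.03818      0.7284       1.455
  solve Keq expr → x = 0.04737; check Q = 5.2200e+04
Then add 0.1938 M of A.
Step 2:
                    E           A           M
  init        0.03818      0.9222       1.455
  Δ         -0.002845 -9.4817e-04    0.001896
  eq          0.03534      0.9213       1.457
  solve Keq expr → x = 9.4817e-04; check Q = 5.2200e+04
Then change container volume by factor 2 (V_new/V_old).
Step 3:
                    E           A           M
  init        0.01767      0.4606      0.7283
  Δ           0.01014    0.003379   -0.006758
  eq           0.0278       0.464      0.7216
  solve Keq expr → x = -0.003379; check Q = 5.2200e+04

Q₀ = 406.8; Q < K (proceeds forward)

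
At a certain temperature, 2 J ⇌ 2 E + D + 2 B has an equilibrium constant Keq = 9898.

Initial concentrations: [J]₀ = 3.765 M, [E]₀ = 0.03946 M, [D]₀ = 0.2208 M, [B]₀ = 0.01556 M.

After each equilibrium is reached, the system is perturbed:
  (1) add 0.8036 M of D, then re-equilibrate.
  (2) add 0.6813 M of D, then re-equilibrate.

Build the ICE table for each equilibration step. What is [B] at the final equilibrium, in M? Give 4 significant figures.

Q₀ = 5.8722e-09 vs Keq = 9898 ⇒ Q<K, forward
Step 1:
                   J          E          D          B
  I            3.765    0.03946     0.2208    0.01556
  C            -3.58       3.58       1.79       3.58
  E           0.1854      3.619      2.011      3.595
  solve Keq expr → x = 1.79; check Q = 9898
Then add 0.8036 M of D.
Step 2:
                   J          E          D          B
  I           0.1854      3.619      2.814      3.595
  C          0.02977   -0.02977   -0.01489   -0.02977
  E           0.2152      3.589      2.799      3.565
  solve Keq expr → x = -0.01489; check Q = 9898
Then add 0.6813 M of D.
Step 3:
                   J          E          D          B
  I           0.2152      3.589      3.481      3.565
  C          0.02152   -0.02152   -0.01076   -0.02152
  E           0.2367      3.568       3.47      3.544
  solve Keq expr → x = -0.01076; check Q = 9898

[B]_eq = 3.544 M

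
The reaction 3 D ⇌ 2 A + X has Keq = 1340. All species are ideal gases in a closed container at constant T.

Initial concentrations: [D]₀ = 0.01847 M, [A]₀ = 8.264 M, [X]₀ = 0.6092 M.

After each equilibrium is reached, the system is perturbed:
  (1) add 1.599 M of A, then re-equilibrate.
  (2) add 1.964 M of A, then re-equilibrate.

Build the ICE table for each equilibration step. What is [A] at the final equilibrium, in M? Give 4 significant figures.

Q₀ = 6.6030e+06 vs Keq = 1340 ⇒ Q>K, reverse
Step 1:
                  D         A         X
  Initial   0.01847     8.264    0.6092
  Change     0.2748   -0.1832   -0.0916
  Equil      0.2933     8.081    0.5176
  solve Keq expr → x = -0.0916; check Q = 1340
Then add 1.599 M of A.
Step 2:
                  D         A         X
  Initial    0.2933      9.68    0.5176
  Change    0.03452  -0.02301  -0.01151
  Equil      0.3278     9.657    0.5061
  solve Keq expr → x = -0.01151; check Q = 1340
Then add 1.964 M of A.
Step 3:
                  D         A         X
  Initial    0.3278     11.62    0.5061
  Change    0.03928  -0.02619  -0.01309
  Equil      0.3671     11.59     0.493
  solve Keq expr → x = -0.01309; check Q = 1340

[A]_eq = 11.59 M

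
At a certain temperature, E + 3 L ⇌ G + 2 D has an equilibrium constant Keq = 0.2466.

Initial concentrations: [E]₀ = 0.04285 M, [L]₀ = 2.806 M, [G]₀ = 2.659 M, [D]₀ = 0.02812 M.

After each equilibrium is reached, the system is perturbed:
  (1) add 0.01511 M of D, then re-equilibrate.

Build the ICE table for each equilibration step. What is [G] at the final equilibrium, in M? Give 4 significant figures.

[G]_eq = 2.695 M

Q₀ = 0.002221 vs Keq = 0.2466 ⇒ Q<K, forward
Step 1:
                    E           L           G           D
  init        0.04285       2.806       2.659     0.02812
  Δ          -0.03702     -0.1111     0.03702     0.07404
  eq          0.00583       2.695       2.696      0.1022
  solve Keq expr → x = 0.03702; check Q = 0.2466
Then add 0.01511 M of D.
Step 2:
                    E           L           G           D
  init        0.00583       2.695       2.696      0.1173
  Δ           0.00144    0.004321    -0.00144   -0.002881
  eq          0.00727       2.699       2.695      0.1144
  solve Keq expr → x = -0.00144; check Q = 0.2466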